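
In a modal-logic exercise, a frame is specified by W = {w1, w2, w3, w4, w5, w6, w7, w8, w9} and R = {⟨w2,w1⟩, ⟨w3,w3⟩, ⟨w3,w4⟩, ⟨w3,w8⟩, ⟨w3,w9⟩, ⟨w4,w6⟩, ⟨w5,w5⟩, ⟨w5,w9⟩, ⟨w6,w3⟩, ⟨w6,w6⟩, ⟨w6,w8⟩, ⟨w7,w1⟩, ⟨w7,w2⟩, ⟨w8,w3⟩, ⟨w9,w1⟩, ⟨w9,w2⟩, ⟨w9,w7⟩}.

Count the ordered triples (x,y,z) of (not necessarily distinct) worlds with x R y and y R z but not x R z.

Enumerating: (w3,w4,w6), (w3,w9,w1), (w3,w9,w2), (w3,w9,w7), (w4,w6,w3), (w4,w6,w8), (w5,w9,w1), (w5,w9,w2), (w5,w9,w7), (w6,w3,w4), (w6,w3,w9), (w8,w3,w4), (w8,w3,w8), (w8,w3,w9).

14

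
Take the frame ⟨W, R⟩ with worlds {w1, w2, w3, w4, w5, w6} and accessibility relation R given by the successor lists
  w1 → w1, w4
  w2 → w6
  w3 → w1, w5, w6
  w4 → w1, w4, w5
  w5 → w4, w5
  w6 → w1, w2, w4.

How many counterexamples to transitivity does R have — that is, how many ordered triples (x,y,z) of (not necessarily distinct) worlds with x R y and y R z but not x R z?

Enumerating: (w1,w4,w5), (w2,w6,w1), (w2,w6,w2), (w2,w6,w4), (w3,w1,w4), (w3,w5,w4), (w3,w6,w2), (w3,w6,w4), (w5,w4,w1), (w6,w2,w6), (w6,w4,w5).

11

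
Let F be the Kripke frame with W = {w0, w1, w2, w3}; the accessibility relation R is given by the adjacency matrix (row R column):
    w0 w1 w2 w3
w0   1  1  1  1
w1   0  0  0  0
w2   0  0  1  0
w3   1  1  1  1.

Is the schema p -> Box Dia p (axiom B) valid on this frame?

No

Axiom B corresponds to the accessibility relation being symmetric.
Symmetric: no — w0 R w1 but not w1 R w0.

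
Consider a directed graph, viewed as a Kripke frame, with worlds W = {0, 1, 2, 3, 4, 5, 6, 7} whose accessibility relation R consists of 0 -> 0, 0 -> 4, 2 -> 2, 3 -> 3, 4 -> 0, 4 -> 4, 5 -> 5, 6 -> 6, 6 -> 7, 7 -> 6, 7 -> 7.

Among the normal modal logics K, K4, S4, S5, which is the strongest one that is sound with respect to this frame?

Transitive (axiom 4): yes — every two-step R-path is closed by a direct edge.
Reflexive (axiom T): no — 1 is not related to itself.
Euclidean (axiom 5): yes — any two successors of a common world are R-related.
So F validates K, K4; S4 would additionally require R to be reflexive. The strongest is K4.

K4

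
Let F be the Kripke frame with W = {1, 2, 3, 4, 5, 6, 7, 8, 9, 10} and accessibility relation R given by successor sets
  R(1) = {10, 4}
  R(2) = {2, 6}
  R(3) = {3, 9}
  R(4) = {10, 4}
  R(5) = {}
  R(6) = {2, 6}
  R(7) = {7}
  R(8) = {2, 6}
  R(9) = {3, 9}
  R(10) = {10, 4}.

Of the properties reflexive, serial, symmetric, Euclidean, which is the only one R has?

Euclidean

Reflexive: no — 1 is not related to itself.
Serial: no — 5 has no R-successor.
Symmetric: no — 1 R 10 but not 10 R 1.
Euclidean: yes — any two successors of a common world are R-related.
Only Euclidean holds.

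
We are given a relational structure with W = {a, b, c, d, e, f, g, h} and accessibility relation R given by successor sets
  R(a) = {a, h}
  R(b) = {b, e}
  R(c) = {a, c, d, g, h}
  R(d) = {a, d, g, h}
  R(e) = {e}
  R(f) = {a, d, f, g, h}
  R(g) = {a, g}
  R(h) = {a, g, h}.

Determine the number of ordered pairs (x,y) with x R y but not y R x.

Enumerating: (b,e), (c,a), (c,d), (c,g), (c,h), (d,a), (d,g), (d,h), (f,a), (f,d), (f,g), (f,h), (g,a), (h,g).

14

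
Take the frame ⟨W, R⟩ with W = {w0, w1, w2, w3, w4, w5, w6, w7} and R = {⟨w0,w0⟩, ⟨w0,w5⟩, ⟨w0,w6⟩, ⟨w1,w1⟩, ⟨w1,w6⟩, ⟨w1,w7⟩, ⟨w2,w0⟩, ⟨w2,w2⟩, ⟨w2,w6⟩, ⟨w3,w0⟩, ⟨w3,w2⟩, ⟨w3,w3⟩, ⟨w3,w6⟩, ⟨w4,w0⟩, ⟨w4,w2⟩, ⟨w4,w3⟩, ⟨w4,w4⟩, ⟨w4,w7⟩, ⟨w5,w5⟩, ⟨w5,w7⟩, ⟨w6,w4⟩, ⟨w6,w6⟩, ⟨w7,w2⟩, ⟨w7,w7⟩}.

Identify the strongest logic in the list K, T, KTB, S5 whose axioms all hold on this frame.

T

Reflexive (axiom T): yes — every world is R-related to itself.
Symmetric (axiom B): no — w0 R w5 but not w5 R w0.
Euclidean (axiom 5): no — w0 R w5 and w0 R w6, but not w5 R w6.
So F validates K, T; KTB would additionally require R to be symmetric. The strongest is T.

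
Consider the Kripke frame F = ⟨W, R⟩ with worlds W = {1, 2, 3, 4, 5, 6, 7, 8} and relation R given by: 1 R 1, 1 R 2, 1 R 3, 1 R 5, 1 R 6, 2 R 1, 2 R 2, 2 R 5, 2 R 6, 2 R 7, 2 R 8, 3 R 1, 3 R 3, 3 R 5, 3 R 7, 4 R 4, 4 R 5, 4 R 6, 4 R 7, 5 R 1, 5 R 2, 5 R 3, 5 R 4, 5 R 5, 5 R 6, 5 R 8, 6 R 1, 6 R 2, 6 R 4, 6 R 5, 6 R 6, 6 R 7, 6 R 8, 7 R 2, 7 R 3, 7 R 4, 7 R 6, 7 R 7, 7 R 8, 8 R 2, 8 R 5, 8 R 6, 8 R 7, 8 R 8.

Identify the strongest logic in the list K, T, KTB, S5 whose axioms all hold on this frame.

KTB

Reflexive (axiom T): yes — every world is R-related to itself.
Symmetric (axiom B): yes — every pair in R has its reverse in R.
Euclidean (axiom 5): no — 1 R 2 and 1 R 3, but not 2 R 3.
So F validates K, T, KTB; S5 would additionally require R to be Euclidean. The strongest is KTB.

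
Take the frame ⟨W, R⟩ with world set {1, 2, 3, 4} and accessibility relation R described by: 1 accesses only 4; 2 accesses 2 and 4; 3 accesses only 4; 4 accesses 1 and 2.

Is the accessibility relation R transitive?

Transitive: no — 1 R 4 and 4 R 2, but not 1 R 2.

No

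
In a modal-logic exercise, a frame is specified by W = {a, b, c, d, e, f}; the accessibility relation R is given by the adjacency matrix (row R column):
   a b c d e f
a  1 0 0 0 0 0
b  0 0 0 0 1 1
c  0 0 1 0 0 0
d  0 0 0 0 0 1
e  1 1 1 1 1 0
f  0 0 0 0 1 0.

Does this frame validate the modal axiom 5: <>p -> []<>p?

No

By correspondence theory, 5 is valid on a frame iff R is Euclidean.
Euclidean: no — b R e and b R f, but not e R f.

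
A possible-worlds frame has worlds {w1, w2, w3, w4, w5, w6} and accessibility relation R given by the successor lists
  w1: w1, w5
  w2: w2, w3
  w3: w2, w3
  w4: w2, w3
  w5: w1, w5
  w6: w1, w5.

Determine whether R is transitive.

Yes

Transitive: yes — every two-step R-path is closed by a direct edge.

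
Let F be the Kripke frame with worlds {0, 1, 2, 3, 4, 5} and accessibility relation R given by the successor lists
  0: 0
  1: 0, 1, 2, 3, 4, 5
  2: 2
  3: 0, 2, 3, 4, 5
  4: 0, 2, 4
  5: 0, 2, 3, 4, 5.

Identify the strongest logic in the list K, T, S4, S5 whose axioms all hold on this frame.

S4

Reflexive (axiom T): yes — every world is R-related to itself.
Transitive (axiom 4): yes — every two-step R-path is closed by a direct edge.
Euclidean (axiom 5): no — 1 R 0 and 1 R 2, but not 0 R 2.
So F validates K, T, S4; S5 would additionally require R to be Euclidean. The strongest is S4.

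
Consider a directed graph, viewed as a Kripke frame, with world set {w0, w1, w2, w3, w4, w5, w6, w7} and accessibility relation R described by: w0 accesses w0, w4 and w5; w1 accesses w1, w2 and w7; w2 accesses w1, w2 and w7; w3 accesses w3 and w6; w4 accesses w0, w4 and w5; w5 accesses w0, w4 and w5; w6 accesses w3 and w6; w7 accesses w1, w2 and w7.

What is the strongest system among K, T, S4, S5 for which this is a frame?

S5

Reflexive (axiom T): yes — every world is R-related to itself.
Transitive (axiom 4): yes — every two-step R-path is closed by a direct edge.
Euclidean (axiom 5): yes — any two successors of a common world are R-related.
So F validates K, T, S4, S5. The strongest is S5.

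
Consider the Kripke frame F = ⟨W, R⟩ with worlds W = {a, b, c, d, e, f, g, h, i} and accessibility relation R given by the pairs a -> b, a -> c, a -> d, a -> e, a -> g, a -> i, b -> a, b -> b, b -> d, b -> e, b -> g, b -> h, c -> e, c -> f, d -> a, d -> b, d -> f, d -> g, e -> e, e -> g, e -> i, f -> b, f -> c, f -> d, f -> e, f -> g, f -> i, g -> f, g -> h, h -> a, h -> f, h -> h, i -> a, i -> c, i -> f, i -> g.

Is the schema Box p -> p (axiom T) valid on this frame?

No

The schema T characterises exactly the reflexive frames.
Reflexive: no — a is not related to itself.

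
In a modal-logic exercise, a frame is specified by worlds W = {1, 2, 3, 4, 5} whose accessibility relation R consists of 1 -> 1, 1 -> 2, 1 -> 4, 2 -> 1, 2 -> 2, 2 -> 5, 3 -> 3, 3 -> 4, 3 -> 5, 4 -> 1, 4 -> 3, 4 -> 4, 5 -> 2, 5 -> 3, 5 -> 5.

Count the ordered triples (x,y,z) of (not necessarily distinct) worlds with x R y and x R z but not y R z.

Enumerating: (1,2,4), (1,4,2), (2,1,5), (2,5,1), (3,4,5), (3,5,4), (4,1,3), (4,3,1), (5,2,3), (5,3,2).

10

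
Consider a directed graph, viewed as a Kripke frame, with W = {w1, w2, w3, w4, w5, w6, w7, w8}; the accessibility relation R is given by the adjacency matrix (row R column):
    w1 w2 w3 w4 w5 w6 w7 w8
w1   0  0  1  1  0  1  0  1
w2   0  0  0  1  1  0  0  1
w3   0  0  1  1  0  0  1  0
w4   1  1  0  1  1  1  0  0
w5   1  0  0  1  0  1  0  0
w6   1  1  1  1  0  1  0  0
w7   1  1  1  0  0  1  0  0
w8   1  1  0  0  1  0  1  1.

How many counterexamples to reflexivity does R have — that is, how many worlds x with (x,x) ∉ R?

4

Enumerating: w1, w2, w5, w7.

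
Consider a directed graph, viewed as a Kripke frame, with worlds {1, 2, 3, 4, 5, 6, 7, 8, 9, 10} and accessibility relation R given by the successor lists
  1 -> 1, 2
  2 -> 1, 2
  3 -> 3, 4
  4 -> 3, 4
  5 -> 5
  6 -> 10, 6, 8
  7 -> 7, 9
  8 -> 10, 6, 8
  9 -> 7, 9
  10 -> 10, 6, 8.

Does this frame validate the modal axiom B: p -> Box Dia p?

By correspondence theory, B is valid on a frame iff R is symmetric.
Symmetric: yes — every pair in R has its reverse in R.

Yes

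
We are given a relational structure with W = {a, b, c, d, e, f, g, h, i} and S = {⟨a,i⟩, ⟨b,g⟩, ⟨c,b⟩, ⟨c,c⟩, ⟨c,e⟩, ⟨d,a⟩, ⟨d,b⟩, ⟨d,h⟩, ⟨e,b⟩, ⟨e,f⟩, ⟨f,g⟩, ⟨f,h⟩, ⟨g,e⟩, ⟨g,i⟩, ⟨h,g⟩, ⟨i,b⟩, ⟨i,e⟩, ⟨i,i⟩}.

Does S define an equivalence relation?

Reflexive: no — a is not related to itself.
Symmetric: no — a S i but not i S a.
Transitive: no — a S i and i S b, but not a S b.
So S is not an equivalence relation.

No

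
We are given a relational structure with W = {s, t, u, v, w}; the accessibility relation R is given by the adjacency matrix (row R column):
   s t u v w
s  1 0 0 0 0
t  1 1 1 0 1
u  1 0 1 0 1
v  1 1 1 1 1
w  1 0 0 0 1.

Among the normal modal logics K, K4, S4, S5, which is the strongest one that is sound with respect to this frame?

S4

Transitive (axiom 4): yes — every two-step R-path is closed by a direct edge.
Reflexive (axiom T): yes — every world is R-related to itself.
Euclidean (axiom 5): no — t R s and t R u, but not s R u.
So F validates K, K4, S4; S5 would additionally require R to be Euclidean. The strongest is S4.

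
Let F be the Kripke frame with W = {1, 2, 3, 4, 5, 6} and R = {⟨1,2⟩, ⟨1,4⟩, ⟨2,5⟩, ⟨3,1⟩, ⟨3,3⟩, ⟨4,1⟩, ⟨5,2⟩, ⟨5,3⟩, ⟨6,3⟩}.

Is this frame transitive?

No

Transitive: no — 1 R 2 and 2 R 5, but not 1 R 5.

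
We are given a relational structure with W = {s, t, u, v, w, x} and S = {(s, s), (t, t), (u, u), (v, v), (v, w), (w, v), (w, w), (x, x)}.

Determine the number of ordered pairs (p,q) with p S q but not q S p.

0

S is symmetric; there are no such tuples.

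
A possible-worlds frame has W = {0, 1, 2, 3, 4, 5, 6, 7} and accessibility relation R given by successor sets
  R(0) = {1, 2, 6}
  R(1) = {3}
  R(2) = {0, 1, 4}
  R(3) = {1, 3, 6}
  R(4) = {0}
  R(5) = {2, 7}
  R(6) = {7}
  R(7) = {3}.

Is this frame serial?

Yes

Serial: yes — every world has a successor (e.g. 0 R 1).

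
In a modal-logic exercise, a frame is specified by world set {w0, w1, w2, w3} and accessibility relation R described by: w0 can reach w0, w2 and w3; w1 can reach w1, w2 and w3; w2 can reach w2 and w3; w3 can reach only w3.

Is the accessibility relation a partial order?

Reflexive: yes — every world is R-related to itself.
Transitive: yes — every two-step R-path is closed by a direct edge.
Antisymmetric: yes — no distinct pair is related both ways.
So R is a partial order.

Yes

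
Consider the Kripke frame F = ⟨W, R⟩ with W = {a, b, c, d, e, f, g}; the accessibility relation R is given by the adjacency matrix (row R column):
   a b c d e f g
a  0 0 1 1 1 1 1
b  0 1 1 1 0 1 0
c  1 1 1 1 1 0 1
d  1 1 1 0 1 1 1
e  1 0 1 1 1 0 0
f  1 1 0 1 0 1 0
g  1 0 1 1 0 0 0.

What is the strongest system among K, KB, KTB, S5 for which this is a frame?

KB

Symmetric (axiom B): yes — every pair in R has its reverse in R.
Reflexive (axiom T): no — a is not related to itself.
Euclidean (axiom 5): no — a R c and a R f, but not c R f.
So F validates K, KB; KTB would additionally require R to be reflexive. The strongest is KB.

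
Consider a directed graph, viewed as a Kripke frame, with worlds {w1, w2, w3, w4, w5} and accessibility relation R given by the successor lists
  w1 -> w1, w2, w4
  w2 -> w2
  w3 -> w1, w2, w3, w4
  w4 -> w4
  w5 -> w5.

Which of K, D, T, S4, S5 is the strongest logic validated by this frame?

Serial (axiom D): yes — every world has a successor (e.g. w1 R w1).
Reflexive (axiom T): yes — every world is R-related to itself.
Transitive (axiom 4): yes — every two-step R-path is closed by a direct edge.
Euclidean (axiom 5): no — w1 R w2 and w1 R w4, but not w2 R w4.
So F validates K, D, T, S4; S5 would additionally require R to be Euclidean. The strongest is S4.

S4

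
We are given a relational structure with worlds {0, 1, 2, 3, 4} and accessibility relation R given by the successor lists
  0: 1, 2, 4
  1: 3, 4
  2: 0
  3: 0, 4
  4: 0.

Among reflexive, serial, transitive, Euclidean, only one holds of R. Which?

Reflexive: no — 0 is not related to itself.
Serial: yes — every world has a successor (e.g. 0 R 1).
Transitive: no — 0 R 1 and 1 R 3, but not 0 R 3.
Euclidean: no — 0 R 1 and 0 R 2, but not 1 R 2.
Only serial holds.

serial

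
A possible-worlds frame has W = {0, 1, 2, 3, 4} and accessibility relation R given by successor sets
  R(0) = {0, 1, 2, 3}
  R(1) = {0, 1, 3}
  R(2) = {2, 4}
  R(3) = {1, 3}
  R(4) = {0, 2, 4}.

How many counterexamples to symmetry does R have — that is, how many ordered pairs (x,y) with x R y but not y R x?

3

Enumerating: (0,2), (0,3), (4,0).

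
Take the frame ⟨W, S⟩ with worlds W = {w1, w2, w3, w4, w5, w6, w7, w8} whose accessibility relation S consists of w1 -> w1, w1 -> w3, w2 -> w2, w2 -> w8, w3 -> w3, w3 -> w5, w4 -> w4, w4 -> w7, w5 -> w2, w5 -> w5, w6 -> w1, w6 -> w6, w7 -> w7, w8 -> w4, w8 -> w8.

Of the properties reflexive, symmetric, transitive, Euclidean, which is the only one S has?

Reflexive: yes — every world is S-related to itself.
Symmetric: no — w1 S w3 but not w3 S w1.
Transitive: no — w1 S w3 and w3 S w5, but not w1 S w5.
Euclidean: no — w1 S w3 and w1 S w1, but not w3 S w1.
Only reflexive holds.

reflexive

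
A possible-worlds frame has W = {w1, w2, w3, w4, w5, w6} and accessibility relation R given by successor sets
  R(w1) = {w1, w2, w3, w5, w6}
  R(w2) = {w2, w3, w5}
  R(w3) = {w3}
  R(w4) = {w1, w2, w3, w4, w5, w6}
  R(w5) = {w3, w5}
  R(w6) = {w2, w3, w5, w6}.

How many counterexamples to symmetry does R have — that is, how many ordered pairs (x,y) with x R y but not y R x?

Enumerating: (w1,w2), (w1,w3), (w1,w5), (w1,w6), (w2,w3), (w2,w5), (w4,w1), (w4,w2), (w4,w3), (w4,w5), (w4,w6), (w5,w3), (w6,w2), (w6,w3), (w6,w5).

15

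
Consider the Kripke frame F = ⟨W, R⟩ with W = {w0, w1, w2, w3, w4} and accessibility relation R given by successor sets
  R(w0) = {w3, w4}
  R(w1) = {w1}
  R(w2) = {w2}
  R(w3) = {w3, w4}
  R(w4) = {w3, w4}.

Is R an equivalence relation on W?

No

Reflexive: no — w0 is not related to itself.
Symmetric: no — w0 R w3 but not w3 R w0.
Transitive: yes — every two-step R-path is closed by a direct edge.
So R is not an equivalence relation.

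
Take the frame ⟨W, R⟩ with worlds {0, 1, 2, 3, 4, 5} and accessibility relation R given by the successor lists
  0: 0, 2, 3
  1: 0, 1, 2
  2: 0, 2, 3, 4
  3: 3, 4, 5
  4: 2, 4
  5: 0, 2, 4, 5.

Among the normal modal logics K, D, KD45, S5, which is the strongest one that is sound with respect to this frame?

D

Serial (axiom D): yes — every world has a successor (e.g. 0 R 0).
Euclidean (axiom 5): no — 0 R 3 and 0 R 2, but not 3 R 2.
Transitive (axiom 4): no — 0 R 2 and 2 R 4, but not 0 R 4.
Reflexive (axiom T): yes — every world is R-related to itself.
So F validates K, D; KD45 would additionally require R to be Euclidean and transitive. The strongest is D.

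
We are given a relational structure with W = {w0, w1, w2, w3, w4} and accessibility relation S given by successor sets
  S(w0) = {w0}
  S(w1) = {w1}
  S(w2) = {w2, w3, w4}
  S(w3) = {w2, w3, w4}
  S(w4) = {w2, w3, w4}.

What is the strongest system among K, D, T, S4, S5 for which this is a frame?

S5

Serial (axiom D): yes — every world has a successor (e.g. w0 S w0).
Reflexive (axiom T): yes — every world is S-related to itself.
Transitive (axiom 4): yes — every two-step S-path is closed by a direct edge.
Euclidean (axiom 5): yes — any two successors of a common world are S-related.
So F validates K, D, T, S4, S5. The strongest is S5.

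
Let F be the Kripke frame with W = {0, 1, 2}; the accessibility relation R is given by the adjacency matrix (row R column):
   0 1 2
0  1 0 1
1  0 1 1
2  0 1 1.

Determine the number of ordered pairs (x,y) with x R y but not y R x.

1

Enumerating: (0,2).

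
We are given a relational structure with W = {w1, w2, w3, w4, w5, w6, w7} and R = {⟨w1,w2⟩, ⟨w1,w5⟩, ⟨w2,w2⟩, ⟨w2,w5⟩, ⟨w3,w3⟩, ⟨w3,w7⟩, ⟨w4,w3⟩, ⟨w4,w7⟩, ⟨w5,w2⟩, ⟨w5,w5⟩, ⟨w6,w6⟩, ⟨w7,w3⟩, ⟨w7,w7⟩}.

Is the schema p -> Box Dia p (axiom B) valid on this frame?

No

The schema B characterises exactly the symmetric frames.
Symmetric: no — w1 R w2 but not w2 R w1.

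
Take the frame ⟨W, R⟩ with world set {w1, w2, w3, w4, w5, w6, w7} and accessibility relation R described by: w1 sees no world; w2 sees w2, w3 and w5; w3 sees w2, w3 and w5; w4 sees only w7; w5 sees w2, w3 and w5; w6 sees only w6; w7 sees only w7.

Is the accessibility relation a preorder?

Reflexive: no — w1 is not related to itself.
Transitive: yes — every two-step R-path is closed by a direct edge.
So R is not a preorder.

No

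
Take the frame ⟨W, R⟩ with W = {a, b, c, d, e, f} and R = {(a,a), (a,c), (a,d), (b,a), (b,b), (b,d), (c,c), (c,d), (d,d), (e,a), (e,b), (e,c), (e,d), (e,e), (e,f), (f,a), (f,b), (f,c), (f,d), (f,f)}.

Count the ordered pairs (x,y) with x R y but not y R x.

Enumerating: (a,c), (a,d), (b,a), (b,d), (c,d), (e,a), (e,b), (e,c), (e,d), (e,f), (f,a), (f,b), (f,c), (f,d).

14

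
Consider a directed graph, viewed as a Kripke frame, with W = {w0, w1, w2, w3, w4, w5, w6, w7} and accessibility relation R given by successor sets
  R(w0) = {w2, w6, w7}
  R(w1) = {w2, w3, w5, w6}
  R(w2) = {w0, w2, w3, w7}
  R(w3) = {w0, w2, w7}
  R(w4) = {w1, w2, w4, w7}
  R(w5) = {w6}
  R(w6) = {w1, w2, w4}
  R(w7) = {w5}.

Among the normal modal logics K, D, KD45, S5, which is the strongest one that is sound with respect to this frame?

Serial (axiom D): yes — every world has a successor (e.g. w0 R w2).
Euclidean (axiom 5): no — w0 R w2 and w0 R w6, but not w2 R w6.
Transitive (axiom 4): no — w0 R w2 and w2 R w3, but not w0 R w3.
Reflexive (axiom T): no — w0 is not related to itself.
So F validates K, D; KD45 would additionally require R to be Euclidean and transitive. The strongest is D.

D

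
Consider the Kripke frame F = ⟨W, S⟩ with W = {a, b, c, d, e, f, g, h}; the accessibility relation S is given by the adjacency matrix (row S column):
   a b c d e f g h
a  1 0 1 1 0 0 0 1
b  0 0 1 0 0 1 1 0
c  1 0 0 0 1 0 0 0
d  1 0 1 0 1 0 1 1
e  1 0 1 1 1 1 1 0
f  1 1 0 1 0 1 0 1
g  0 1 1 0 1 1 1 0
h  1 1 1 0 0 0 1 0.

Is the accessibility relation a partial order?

Reflexive: no — b is not related to itself.
Transitive: no — a S c and c S e, but not a S e.
Antisymmetric: no — a S c and c S a with a ≠ c.
So S is not a partial order.

No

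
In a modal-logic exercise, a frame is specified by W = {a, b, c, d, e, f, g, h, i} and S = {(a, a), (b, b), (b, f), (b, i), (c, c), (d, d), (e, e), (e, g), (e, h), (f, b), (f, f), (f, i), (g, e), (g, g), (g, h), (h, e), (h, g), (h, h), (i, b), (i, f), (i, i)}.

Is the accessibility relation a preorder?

Yes

Reflexive: yes — every world is S-related to itself.
Transitive: yes — every two-step S-path is closed by a direct edge.
So S is a preorder.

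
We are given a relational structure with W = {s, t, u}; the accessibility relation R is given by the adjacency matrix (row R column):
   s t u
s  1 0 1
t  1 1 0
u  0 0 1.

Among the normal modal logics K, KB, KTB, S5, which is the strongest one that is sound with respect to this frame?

K

Symmetric (axiom B): no — s R u but not u R s.
Reflexive (axiom T): yes — every world is R-related to itself.
Euclidean (axiom 5): no — s R u and s R s, but not u R s.
So F validates K; KB would additionally require R to be symmetric. The strongest is K.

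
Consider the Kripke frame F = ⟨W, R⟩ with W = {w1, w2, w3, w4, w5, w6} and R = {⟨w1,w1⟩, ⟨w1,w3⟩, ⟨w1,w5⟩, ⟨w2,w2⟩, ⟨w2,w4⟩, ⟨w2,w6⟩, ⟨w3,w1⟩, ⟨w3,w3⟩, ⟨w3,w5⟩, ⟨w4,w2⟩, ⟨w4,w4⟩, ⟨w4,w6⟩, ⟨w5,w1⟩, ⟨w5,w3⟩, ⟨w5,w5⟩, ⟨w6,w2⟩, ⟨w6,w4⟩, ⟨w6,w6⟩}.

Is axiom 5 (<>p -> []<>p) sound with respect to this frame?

By correspondence theory, 5 is valid on a frame iff R is Euclidean.
Euclidean: yes — any two successors of a common world are R-related.

Yes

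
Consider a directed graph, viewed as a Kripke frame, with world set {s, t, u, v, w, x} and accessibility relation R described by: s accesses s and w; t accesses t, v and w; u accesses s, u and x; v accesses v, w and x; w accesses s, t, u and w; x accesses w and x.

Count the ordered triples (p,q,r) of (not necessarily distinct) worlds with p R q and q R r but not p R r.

15

Enumerating: (s,w,t), (s,w,u), (t,v,x), (t,w,s), (t,w,u), (u,s,w), (u,x,w), (v,w,s), (v,w,t), (v,w,u), (w,t,v), (w,u,x), (x,w,s), (x,w,t), (x,w,u).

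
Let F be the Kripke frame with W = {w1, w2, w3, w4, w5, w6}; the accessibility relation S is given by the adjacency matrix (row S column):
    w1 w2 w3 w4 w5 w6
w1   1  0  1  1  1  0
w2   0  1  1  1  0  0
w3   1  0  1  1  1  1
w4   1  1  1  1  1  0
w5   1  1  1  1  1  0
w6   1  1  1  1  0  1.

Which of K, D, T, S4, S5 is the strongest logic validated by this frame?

Serial (axiom D): yes — every world has a successor (e.g. w1 S w1).
Reflexive (axiom T): yes — every world is S-related to itself.
Transitive (axiom 4): no — w1 S w3 and w3 S w6, but not w1 S w6.
Euclidean (axiom 5): no — w3 S w1 and w3 S w6, but not w1 S w6.
So F validates K, D, T; S4 would additionally require S to be transitive. The strongest is T.

T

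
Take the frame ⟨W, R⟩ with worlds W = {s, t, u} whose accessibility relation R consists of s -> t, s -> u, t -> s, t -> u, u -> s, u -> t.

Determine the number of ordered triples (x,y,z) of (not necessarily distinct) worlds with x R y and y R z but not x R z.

Enumerating: (s,t,s), (s,u,s), (t,s,t), (t,u,t), (u,s,u), (u,t,u).

6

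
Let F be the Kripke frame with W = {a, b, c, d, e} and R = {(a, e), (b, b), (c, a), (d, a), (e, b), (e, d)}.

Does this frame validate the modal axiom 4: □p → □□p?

No

Axiom 4 corresponds to the accessibility relation being transitive.
Transitive: no — a R e and e R b, but not a R b.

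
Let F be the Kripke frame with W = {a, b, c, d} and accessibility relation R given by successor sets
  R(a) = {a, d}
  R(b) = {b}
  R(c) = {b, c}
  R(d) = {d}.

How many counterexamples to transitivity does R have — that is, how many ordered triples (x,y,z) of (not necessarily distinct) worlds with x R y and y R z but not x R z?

0

R is transitive; there are no such tuples.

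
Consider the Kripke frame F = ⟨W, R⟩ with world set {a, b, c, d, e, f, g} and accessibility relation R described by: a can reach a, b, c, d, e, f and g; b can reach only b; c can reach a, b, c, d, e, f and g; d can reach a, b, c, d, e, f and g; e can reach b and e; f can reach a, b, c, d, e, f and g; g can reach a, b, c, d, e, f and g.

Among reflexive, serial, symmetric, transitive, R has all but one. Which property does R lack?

Reflexive: yes — every world is R-related to itself.
Serial: yes — every world has a successor (e.g. a R a).
Symmetric: no — a R b but not b R a.
Transitive: yes — every two-step R-path is closed by a direct edge.
Only symmetric fails.

symmetric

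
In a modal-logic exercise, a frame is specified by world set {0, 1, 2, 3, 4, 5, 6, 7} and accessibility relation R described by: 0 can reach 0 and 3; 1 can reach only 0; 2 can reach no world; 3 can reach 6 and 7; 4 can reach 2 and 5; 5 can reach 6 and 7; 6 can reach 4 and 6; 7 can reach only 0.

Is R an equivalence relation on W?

Reflexive: no — 1 is not related to itself.
Symmetric: no — 0 R 3 but not 3 R 0.
Transitive: no — 0 R 3 and 3 R 6, but not 0 R 6.
So R is not an equivalence relation.

No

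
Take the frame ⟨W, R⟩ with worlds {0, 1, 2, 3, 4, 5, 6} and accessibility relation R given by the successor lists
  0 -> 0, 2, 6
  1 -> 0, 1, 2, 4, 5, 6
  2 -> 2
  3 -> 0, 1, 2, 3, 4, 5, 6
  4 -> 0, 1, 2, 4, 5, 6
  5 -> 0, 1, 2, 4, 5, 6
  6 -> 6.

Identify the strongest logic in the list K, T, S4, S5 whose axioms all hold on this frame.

S4

Reflexive (axiom T): yes — every world is R-related to itself.
Transitive (axiom 4): yes — every two-step R-path is closed by a direct edge.
Euclidean (axiom 5): no — 0 R 2 and 0 R 6, but not 2 R 6.
So F validates K, T, S4; S5 would additionally require R to be Euclidean. The strongest is S4.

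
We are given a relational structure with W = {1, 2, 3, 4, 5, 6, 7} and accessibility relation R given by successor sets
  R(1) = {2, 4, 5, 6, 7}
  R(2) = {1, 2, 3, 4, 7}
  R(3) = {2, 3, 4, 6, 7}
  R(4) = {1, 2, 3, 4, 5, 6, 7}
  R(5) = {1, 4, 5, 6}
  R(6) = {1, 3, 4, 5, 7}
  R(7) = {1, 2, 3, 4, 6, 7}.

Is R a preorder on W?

Reflexive: no — 1 is not related to itself.
Transitive: no — 1 R 2 and 2 R 3, but not 1 R 3.
So R is not a preorder.

No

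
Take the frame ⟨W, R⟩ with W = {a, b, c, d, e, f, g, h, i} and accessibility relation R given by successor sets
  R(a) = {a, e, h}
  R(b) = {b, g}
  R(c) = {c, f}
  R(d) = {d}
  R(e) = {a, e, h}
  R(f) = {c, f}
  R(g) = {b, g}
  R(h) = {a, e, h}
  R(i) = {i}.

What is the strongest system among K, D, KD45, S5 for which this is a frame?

S5

Serial (axiom D): yes — every world has a successor (e.g. a R a).
Euclidean (axiom 5): yes — any two successors of a common world are R-related.
Transitive (axiom 4): yes — every two-step R-path is closed by a direct edge.
Reflexive (axiom T): yes — every world is R-related to itself.
So F validates K, D, KD45, S5. The strongest is S5.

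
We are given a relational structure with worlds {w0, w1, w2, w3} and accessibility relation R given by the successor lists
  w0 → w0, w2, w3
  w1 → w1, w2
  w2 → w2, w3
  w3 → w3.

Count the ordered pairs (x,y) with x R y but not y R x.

4

Enumerating: (w0,w2), (w0,w3), (w1,w2), (w2,w3).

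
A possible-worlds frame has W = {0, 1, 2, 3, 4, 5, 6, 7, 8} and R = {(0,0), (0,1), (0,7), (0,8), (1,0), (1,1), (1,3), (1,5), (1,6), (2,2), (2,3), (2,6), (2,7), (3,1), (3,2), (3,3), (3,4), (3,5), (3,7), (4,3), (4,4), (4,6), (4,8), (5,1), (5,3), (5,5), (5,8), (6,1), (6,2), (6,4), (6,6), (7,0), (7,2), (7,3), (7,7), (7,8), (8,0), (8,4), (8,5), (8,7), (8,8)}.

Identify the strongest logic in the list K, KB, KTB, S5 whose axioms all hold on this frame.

KTB

Symmetric (axiom B): yes — every pair in R has its reverse in R.
Reflexive (axiom T): yes — every world is R-related to itself.
Euclidean (axiom 5): no — 0 R 1 and 0 R 7, but not 1 R 7.
So F validates K, KB, KTB; S5 would additionally require R to be Euclidean. The strongest is KTB.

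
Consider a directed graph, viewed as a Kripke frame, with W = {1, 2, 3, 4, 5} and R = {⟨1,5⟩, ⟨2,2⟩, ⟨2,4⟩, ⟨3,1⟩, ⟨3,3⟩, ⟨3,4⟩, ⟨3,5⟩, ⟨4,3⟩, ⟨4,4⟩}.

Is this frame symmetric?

No

Symmetric: no — 1 R 5 but not 5 R 1.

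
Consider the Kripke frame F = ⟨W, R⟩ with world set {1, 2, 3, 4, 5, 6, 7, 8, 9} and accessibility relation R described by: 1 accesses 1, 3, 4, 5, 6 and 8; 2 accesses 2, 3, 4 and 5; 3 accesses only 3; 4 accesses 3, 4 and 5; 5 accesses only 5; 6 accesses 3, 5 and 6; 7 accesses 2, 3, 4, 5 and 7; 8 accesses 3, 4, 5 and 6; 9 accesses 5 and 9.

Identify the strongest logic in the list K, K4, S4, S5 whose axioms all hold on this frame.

Transitive (axiom 4): yes — every two-step R-path is closed by a direct edge.
Reflexive (axiom T): no — 8 is not related to itself.
Euclidean (axiom 5): no — 1 R 3 and 1 R 4, but not 3 R 4.
So F validates K, K4; S4 would additionally require R to be reflexive. The strongest is K4.

K4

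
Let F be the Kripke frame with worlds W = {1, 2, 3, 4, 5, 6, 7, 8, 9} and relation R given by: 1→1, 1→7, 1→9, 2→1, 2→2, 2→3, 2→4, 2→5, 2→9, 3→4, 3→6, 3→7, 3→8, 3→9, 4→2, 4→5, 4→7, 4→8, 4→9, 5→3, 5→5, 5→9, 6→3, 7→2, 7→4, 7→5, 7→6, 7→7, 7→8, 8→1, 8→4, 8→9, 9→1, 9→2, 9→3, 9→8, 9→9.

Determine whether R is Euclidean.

No

Euclidean: no — 1 R 7 and 1 R 9, but not 7 R 9.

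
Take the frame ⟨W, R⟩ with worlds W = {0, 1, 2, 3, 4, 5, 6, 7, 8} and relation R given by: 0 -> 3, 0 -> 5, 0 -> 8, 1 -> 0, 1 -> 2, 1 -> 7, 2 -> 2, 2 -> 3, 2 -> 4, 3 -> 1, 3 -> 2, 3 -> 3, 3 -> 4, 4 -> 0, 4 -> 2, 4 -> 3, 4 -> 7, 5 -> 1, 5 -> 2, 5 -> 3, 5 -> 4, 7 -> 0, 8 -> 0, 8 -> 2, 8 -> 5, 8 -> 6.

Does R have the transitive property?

Transitive: no — 0 R 3 and 3 R 1, but not 0 R 1.

No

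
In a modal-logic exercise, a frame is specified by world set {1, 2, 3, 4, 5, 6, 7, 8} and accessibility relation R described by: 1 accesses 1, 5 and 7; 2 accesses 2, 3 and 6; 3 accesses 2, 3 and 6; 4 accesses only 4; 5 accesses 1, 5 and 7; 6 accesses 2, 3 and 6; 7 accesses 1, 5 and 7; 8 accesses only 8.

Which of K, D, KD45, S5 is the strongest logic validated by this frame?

S5

Serial (axiom D): yes — every world has a successor (e.g. 1 R 1).
Euclidean (axiom 5): yes — any two successors of a common world are R-related.
Transitive (axiom 4): yes — every two-step R-path is closed by a direct edge.
Reflexive (axiom T): yes — every world is R-related to itself.
So F validates K, D, KD45, S5. The strongest is S5.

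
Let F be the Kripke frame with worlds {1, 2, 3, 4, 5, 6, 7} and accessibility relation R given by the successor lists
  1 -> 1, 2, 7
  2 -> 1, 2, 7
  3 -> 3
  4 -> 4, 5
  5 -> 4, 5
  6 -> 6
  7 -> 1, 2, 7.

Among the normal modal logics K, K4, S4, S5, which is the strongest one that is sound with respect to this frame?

S5

Transitive (axiom 4): yes — every two-step R-path is closed by a direct edge.
Reflexive (axiom T): yes — every world is R-related to itself.
Euclidean (axiom 5): yes — any two successors of a common world are R-related.
So F validates K, K4, S4, S5. The strongest is S5.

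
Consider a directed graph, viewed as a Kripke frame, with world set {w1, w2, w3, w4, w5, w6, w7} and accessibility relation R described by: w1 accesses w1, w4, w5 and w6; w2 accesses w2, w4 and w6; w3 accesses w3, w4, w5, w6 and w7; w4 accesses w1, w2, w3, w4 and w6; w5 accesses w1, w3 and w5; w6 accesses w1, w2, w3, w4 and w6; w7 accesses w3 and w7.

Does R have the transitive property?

Transitive: no — w1 R w4 and w4 R w2, but not w1 R w2.

No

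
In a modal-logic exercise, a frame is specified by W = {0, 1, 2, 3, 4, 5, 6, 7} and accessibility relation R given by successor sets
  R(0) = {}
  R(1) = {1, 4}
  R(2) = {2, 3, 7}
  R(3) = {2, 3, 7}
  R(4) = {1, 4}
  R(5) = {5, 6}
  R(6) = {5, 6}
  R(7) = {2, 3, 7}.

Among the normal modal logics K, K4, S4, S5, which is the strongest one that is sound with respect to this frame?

Transitive (axiom 4): yes — every two-step R-path is closed by a direct edge.
Reflexive (axiom T): no — 0 is not related to itself.
Euclidean (axiom 5): yes — any two successors of a common world are R-related.
So F validates K, K4; S4 would additionally require R to be reflexive. The strongest is K4.

K4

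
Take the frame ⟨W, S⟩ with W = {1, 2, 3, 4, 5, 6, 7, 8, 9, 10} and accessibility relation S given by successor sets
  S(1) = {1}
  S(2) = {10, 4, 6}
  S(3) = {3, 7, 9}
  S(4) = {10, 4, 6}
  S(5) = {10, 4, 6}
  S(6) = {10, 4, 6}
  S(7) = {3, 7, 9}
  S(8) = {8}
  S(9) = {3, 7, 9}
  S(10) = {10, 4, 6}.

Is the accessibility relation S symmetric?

No

Symmetric: no — 2 S 10 but not 10 S 2.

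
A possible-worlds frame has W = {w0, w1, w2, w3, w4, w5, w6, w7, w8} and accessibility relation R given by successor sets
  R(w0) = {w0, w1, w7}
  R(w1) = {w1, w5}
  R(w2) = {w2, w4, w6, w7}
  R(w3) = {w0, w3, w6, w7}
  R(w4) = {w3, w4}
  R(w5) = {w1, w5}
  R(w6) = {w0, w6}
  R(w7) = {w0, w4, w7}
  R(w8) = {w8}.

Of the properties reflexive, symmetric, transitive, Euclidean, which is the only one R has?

reflexive

Reflexive: yes — every world is R-related to itself.
Symmetric: no — w0 R w1 but not w1 R w0.
Transitive: no — w0 R w1 and w1 R w5, but not w0 R w5.
Euclidean: no — w0 R w1 and w0 R w7, but not w1 R w7.
Only reflexive holds.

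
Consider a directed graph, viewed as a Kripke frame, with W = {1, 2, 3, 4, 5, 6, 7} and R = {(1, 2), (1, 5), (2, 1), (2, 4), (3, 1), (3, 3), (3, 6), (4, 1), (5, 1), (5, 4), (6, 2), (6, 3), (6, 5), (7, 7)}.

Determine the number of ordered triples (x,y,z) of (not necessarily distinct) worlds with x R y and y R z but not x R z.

20

Enumerating: (1,2,1), (1,2,4), (1,5,1), (1,5,4), (2,1,2), (2,1,5), (3,1,2), (3,1,5), (3,6,2), (3,6,5), (4,1,2), (4,1,5), … and 8 more.
Total: 20.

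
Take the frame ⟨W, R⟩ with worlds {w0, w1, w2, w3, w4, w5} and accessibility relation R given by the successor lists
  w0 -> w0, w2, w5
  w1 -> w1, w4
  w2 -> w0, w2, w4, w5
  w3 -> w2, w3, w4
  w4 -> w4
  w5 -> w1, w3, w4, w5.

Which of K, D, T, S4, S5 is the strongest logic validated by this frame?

T

Serial (axiom D): yes — every world has a successor (e.g. w0 R w0).
Reflexive (axiom T): yes — every world is R-related to itself.
Transitive (axiom 4): no — w0 R w2 and w2 R w4, but not w0 R w4.
Euclidean (axiom 5): no — w0 R w5 and w0 R w2, but not w5 R w2.
So F validates K, D, T; S4 would additionally require R to be transitive. The strongest is T.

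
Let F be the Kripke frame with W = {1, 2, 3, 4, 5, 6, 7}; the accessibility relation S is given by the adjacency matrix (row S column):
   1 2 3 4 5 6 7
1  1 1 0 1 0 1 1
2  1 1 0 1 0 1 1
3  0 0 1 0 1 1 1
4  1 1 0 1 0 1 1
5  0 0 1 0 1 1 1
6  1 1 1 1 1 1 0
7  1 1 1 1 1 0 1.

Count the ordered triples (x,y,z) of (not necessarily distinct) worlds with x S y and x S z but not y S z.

Enumerating: (1,6,7), (1,7,6), (2,6,7), (2,7,6), (3,6,7), (3,7,6), (4,6,7), (4,7,6), (5,6,7), (5,7,6), (6,1,3), (6,1,5), … and 22 more.
Total: 34.

34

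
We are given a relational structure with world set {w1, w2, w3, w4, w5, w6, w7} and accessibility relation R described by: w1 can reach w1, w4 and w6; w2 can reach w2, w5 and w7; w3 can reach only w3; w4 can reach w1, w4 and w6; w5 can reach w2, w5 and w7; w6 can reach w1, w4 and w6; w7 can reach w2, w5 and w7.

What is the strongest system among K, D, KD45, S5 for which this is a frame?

S5

Serial (axiom D): yes — every world has a successor (e.g. w1 R w1).
Euclidean (axiom 5): yes — any two successors of a common world are R-related.
Transitive (axiom 4): yes — every two-step R-path is closed by a direct edge.
Reflexive (axiom T): yes — every world is R-related to itself.
So F validates K, D, KD45, S5. The strongest is S5.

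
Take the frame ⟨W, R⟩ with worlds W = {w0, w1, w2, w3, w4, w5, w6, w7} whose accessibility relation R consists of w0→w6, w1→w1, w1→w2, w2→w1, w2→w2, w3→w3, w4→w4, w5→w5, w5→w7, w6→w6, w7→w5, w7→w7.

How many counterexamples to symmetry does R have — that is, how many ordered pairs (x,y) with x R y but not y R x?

Enumerating: (w0,w6).

1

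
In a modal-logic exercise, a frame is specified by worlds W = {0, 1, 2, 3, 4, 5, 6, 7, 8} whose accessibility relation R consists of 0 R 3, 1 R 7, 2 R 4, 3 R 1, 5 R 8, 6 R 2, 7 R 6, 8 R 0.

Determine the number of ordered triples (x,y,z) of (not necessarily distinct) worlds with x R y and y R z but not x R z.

7

Enumerating: (0,3,1), (1,7,6), (3,1,7), (5,8,0), (6,2,4), (7,6,2), (8,0,3).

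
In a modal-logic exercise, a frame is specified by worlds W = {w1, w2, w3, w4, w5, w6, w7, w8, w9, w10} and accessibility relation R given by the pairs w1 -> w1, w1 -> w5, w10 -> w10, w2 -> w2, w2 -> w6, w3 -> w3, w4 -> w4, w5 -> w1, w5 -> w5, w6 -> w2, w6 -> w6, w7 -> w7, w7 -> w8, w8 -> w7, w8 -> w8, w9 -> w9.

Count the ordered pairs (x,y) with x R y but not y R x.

R is symmetric; there are no such tuples.

0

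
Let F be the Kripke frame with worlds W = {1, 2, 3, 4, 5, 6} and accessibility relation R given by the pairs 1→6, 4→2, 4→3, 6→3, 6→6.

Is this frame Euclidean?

No

Euclidean: no — 4 R 2 and 4 R 3, but not 2 R 3.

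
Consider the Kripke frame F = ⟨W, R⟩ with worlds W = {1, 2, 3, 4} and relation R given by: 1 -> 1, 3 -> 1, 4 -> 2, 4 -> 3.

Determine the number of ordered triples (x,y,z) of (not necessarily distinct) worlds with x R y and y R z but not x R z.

1

Enumerating: (4,3,1).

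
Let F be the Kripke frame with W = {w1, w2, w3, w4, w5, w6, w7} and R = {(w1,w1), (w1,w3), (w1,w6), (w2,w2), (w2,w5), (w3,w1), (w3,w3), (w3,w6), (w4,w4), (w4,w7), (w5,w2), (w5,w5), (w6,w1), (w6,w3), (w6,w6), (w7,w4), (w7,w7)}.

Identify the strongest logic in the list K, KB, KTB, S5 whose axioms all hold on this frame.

Symmetric (axiom B): yes — every pair in R has its reverse in R.
Reflexive (axiom T): yes — every world is R-related to itself.
Euclidean (axiom 5): yes — any two successors of a common world are R-related.
So F validates K, KB, KTB, S5. The strongest is S5.

S5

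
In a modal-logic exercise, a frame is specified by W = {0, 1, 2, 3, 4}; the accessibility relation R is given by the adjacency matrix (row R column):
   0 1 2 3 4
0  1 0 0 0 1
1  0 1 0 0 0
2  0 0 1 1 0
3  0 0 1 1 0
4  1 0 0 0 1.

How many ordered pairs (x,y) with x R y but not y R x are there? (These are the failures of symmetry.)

R is symmetric; there are no such tuples.

0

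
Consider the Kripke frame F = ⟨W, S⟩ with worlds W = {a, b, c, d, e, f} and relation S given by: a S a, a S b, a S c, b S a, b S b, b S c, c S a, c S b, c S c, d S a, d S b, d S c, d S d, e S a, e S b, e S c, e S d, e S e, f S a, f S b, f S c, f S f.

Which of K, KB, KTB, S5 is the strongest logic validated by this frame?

Symmetric (axiom B): no — d S a but not a S d.
Reflexive (axiom T): yes — every world is S-related to itself.
Euclidean (axiom 5): no — e S a and e S d, but not a S d.
So F validates K; KB would additionally require S to be symmetric. The strongest is K.

K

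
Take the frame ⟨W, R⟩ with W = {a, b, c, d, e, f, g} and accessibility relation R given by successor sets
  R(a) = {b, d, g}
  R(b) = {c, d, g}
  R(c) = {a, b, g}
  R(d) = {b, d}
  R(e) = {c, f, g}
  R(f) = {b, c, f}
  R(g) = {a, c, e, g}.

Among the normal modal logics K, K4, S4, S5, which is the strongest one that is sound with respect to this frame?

K

Transitive (axiom 4): no — a R b and b R c, but not a R c.
Reflexive (axiom T): no — a is not related to itself.
Euclidean (axiom 5): no — a R d and a R g, but not d R g.
So F validates K; K4 would additionally require R to be transitive. The strongest is K.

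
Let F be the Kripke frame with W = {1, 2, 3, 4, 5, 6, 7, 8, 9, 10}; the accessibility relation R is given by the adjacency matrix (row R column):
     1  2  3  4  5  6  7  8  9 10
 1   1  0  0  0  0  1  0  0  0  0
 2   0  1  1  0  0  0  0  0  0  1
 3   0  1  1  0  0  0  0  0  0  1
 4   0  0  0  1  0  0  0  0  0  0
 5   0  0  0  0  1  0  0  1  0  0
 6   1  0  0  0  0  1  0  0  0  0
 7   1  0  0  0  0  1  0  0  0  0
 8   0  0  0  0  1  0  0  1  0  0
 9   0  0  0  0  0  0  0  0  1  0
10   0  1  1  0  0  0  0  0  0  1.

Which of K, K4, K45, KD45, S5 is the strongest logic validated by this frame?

KD45

Transitive (axiom 4): yes — every two-step R-path is closed by a direct edge.
Euclidean (axiom 5): yes — any two successors of a common world are R-related.
Serial (axiom D): yes — every world has a successor (e.g. 1 R 1).
Reflexive (axiom T): no — 7 is not related to itself.
So F validates K, K4, K45, KD45; S5 would additionally require R to be reflexive. The strongest is KD45.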